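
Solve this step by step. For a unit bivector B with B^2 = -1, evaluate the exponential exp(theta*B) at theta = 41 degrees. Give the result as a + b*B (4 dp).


For a unit bivector B with B^2 = -1, the exponential series gives
e^(theta*B) = cos(theta) + sin(theta)*B (the GA analogue of Euler's formula).
theta = 41 degrees = 0.715585 rad
cos(41 deg) = 0.7547
sin(41 deg) = 0.6561
exp(theta*B) = 0.7547 + 0.6561*B


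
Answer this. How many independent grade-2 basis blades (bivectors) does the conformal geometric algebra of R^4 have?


The conformal model of R^4 uses Cl(5,1) with m = 4 + 2 = 6 generators.
Number of grade-2 blades = C(m, 2) = C(6, 2)
= 6*5/2 = 15


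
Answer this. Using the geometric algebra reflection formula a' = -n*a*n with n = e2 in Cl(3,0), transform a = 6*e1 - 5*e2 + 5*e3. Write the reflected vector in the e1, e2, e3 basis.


Reflection formula: a' = -n*a*n, with n = e2 (unit vector, n^2 = 1).
For reflection through hyperplane perp to e2:
The component along e2 flips sign, others stay.
a = (6, -5, 5)
a' = (6, 5, 5)
a' = 6*e1 + 5*e2 + 5*e3


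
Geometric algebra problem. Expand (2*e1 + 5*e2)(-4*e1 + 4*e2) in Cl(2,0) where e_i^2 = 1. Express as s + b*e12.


Expand: (2*e1 + 5*e2)(-4*e1 + 4*e2)
= 2*(-4)*e1e1 + 2*4*e1e2 + 5*(-4)*e2e1 + 5*4*e2e2
Using e1^2 = e2^2 = 1, e2e1 = -e1e2:
Scalar part s = 2*(-4) + 5*4 = -8 + 20 = 12
Bivector part b = 2*4 - 5*(-4) = 8 - (-20) = 28
uv = 12 + 28*e12


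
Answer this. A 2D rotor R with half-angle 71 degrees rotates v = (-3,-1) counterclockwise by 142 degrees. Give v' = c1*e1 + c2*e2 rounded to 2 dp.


Rotor R = cos(71deg) - sin(71deg)*e12
Rotation angle theta = 2 * 71 = 142 degrees
v' = R*v*~R rotates v by theta.
cos(142deg) = -0.7880, sin(142deg) = 0.6157
v'_1 = -3*cos(142deg) - (-1)*sin(142deg)
= -3*(-0.7880) - (-1)*0.6157
= 2.98
v'_2 = -3*sin(142deg) + (-1)*cos(142deg)
= -3*0.6157 + (-1)*(-0.7880)
= -1.06
v' = 2.98*e1 - 1.06*e2


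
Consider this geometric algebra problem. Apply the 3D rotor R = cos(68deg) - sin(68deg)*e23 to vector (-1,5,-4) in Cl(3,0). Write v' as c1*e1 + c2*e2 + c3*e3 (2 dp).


Rotor R = cos(68deg) - sin(68deg)*e23
Rotation angle theta = 2 * 68 = 136 degrees in the e23 plane (e2 -> e3).
The component perpendicular to the plane (e1) is invariant: v'_1 = v1 = -1.00
cos(136deg) = -0.7193, sin(136deg) = 0.6947
v'_2 = v2*cos(theta) - v3*sin(theta) = 5*(-0.7193) - (-4)*0.6947 = -0.82
v'_3 = v2*sin(theta) + v3*cos(theta) = 5*0.6947 + (-4)*(-0.7193) = 6.35
v' = -1.00*e1 - 0.82*e2 + 6.35*e3


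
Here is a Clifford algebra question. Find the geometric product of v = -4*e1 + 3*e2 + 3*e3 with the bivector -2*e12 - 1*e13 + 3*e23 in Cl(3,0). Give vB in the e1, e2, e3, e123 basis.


vB has grade-1 (vector) and grade-3 (trivector) parts: vB = (v _| B) + (v ^ B).
Vector part <vB>_1:
  e1: -v2*b12 - v3*b13 = -(3)*(-2) - (3)*(-1) = 9
  e2: v1*b12 - v3*b23 = (-4)*(-2) - (3)*(3) = -1
  e3: v1*b13 + v2*b23 = (-4)*(-1) + (3)*(3) = 13
Trivector part <vB>_3:
  e123: v1*b23 - v2*b13 + v3*b12 = (-4)*(3) - (3)*(-1) + (3)*(-2) = -15
vB = 9*e1 - 1*e2 + 13*e3 - 15*e123


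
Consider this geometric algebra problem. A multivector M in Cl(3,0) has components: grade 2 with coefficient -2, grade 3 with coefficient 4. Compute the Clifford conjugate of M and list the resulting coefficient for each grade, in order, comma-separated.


Clifford conjugate sign for grade k: (-1)^(k(k+1)/2)
Grade 2: (-1)^(2*3/2) = (-1)^3 = -1, coeff -2 -> 2
Grade 3: (-1)^(3*4/2) = (-1)^6 = 1, coeff 4 -> 4
Conjugated coefficients: 2, 4


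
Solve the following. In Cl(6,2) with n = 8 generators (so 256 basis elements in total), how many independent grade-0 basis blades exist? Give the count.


Number of grade-k basis blades in Cl(p,q) with n = p + q is C(n, k).
n = 6 + 2 = 8
C(8, 0) = 8! / (0! * 8!)
= 40320 / (1 * 40320)
= 1


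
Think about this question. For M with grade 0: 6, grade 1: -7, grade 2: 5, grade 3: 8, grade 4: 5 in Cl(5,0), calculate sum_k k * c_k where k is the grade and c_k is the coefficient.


Grade-weighted sum = sum of grade_k * coefficient_k
0*6 = 0
1*(-7) = -7
2*5 = 10
3*8 = 24
4*5 = 20
Total = 0 + (-7) + 10 + 24 + 20 = 47


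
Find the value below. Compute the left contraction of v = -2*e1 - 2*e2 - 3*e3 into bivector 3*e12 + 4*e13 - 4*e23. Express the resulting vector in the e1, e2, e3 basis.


Left contraction v _| B = <vB>_1 (grade-1 part of the geometric product vB).
Using e1_|e12 = e2, e2_|e12 = -e1, e1_|e13 = e3, e3_|e13 = -e1, e2_|e23 = e3, e3_|e23 = -e2:
e1 coeff: -v2*b12 - v3*b13 = -(-2)*(3) - (-3)*(4) = 18
e2 coeff: v1*b12 - v3*b23 = (-2)*(3) - (-3)*(-4) = -18
e3 coeff: v1*b13 + v2*b23 = (-2)*(4) + (-2)*(-4) = 0
v _| B = 18*e1 - 18*e2 + 0*e3


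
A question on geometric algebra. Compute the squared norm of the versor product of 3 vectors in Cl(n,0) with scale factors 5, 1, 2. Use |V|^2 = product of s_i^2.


Each vector v_i has |v_i|^2 = s_i^2
Squared scales: 5^2 = 25, 1^2 = 1, 2^2 = 4
|V|^2 = 25 * 1 * 4
= 100


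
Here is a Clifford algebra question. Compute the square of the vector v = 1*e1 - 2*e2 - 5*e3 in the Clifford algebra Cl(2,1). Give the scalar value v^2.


v^2 = sum of c_i^2 * e_i^2
Positive signature terms (e_i^2 = +1): 1^2 + (-2)^2 = 5
Negative signature terms (e_j^2 = -1): (-5)^2 = 25
v^2 = 5 - 25 = -20


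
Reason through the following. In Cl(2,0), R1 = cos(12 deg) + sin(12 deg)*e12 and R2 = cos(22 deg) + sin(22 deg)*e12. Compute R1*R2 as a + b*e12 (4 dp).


Same-plane rotors commute and their half-angles add:
R1*R2 = cos(a1 + a2) + sin(a1 + a2)*e12.
a1 + a2 = 12 + 22 = 34 deg
cos(34 deg) = 0.8290
sin(34 deg) = 0.5592
R1*R2 = 0.8290 + 0.5592*e12


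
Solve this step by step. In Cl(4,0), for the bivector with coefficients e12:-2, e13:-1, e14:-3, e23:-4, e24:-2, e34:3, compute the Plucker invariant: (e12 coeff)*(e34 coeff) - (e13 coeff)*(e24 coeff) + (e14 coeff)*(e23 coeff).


Plucker relation: af - be + cd
a*f = (-2)*3 = -6
b*e = (-1)*(-2) = 2
c*d = (-3)*(-4) = 12
af - be + cd = -6 - 2 + 12
= 4


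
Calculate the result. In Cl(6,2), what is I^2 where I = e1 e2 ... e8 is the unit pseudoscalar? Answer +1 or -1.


The pseudoscalar I = e1...e_n (product of all n generators) of Cl(p,q) satisfies I^2 = (-1)^(q + n(n-1)/2).
p = 6, q = 2, n = p + q = 8
n(n-1)/2 = 8 * 7 / 2 = 28
Exponent = q + n(n-1)/2 = 2 + 28 = 30
I^2 = (-1)^30 = +1


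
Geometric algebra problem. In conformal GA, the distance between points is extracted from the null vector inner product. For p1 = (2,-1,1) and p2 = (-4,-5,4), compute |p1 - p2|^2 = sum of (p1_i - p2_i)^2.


p1 - p2 = (6, 4, -3)
|p1 - p2|^2 = 6^2 + 4^2 + (-3)^2
= 36 + 16 + 9
= 61


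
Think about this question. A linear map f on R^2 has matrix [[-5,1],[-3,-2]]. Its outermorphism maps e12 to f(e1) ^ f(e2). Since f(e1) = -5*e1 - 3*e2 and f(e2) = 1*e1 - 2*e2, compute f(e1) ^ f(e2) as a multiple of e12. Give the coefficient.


The outermorphism of a linear map f sends e1^e2 to f(e1)^f(e2).
f(e1) = -5*e1 - 3*e2
f(e2) = 1*e1 - 2*e2
f(e1) ^ f(e2) = (-5*e1 - 3*e2) ^ (1*e1 - 2*e2)
= (-5)*(-2)*e12 + (-3)*1*e21
= (10 - (-3))*e12
= 13*e12
Coefficient = 13


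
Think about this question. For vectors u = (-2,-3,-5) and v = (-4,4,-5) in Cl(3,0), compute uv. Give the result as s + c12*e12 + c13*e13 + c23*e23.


In Cl(3,0): e_i^2 = 1, e_ie_j = -e_je_i for i != j.
Scalar part = u . v = (-2)*(-4) + (-3)*4 + (-5)*(-5)
= 8 + (-12) + 25 = 21
e12 coeff = (-2)*4 - (-3)*(-4) = -8 - 12 = -20
e13 coeff = (-2)*(-5) - (-5)*(-4) = 10 - 20 = -10
e23 coeff = (-3)*(-5) - (-5)*4 = 15 - (-20) = 35
uv = 21 - 20*e12 - 10*e13 + 35*e23


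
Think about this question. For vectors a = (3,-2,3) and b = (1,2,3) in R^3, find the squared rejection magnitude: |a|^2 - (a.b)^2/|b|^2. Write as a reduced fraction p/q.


|a|^2 = 3^2 + (-2)^2 + 3^2 = 22
|b|^2 = 1^2 + 2^2 + 3^2 = 14
a . b = 3*1 + (-2)*2 + 3*3 = 8
(a.b)^2 = 8^2 = 64
|rej|^2 = 22 - 64/14
= (308 - 64)/14
= 244/14
In lowest terms: 122/7


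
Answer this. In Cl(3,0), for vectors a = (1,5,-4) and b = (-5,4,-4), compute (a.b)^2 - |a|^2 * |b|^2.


a . b = 1*(-5) + 5*4 + (-4)*(-4)
= -5 + 20 + 16 = 31
|a|^2 = 1^2 + 5^2 + (-4)^2 = 42
|b|^2 = (-5)^2 + 4^2 + (-4)^2 = 57
(a.b)^2 = 31^2 = 961
|a|^2 * |b|^2 = 42 * 57 = 2394
Result = 961 - 2394 = -1433


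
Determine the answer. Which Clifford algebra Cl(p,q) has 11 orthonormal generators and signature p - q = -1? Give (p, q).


We need p + q = 11 and p - q = -1.
Adding: 2p = 11 + (-1) = 10, so p = 5.
Then q = 11 - 5 = 6.
(p, q) = (5, 6)


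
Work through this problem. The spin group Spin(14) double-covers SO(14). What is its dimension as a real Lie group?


Spin(n) double-covers SO(n); both have Lie algebra so(n) of dimension n(n-1)/2.
n = 14
n(n-1) = 14 * 13 = 182
dim Spin(14) = 182/2 = 91


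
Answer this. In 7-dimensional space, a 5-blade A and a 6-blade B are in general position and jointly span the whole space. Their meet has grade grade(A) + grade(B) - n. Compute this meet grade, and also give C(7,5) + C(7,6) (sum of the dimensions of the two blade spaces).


Meet grade = grade(A) + grade(B) - n
= 5 + 6 - 7 = 4
C(7,5) = 21
C(7,6) = 7
dim_A + dim_B = 21 + 7 = 28


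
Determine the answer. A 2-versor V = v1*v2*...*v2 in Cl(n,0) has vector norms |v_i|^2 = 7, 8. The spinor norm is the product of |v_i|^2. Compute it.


Spinor norm N(V) = |v1|^2 * |v2|^2 * ... * |v2|^2
= 7 * 8
Running product: 7, 56
N(V) = 56


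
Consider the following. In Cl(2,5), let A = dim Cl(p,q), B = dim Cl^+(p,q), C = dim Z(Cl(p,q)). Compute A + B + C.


n = 2 + 5 = 7
Total dim = 2^7 = 128
Even subalgebra dim = 2^6 = 64
n is odd, so center dim = 2
Sum = 128 + 64 + 2 = 194


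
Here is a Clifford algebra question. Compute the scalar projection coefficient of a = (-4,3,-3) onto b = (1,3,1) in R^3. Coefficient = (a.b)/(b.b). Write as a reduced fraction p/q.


Projection coefficient = (a . b) / (b . b)
a . b = (-4)*1 + 3*3 + (-3)*1
= -4 + 9 + (-3) = 2
b . b = 1^2 + 3^2 + 1^2
= 1 + 9 + 1 = 11
Coefficient = 2/11
In lowest terms: 2/11


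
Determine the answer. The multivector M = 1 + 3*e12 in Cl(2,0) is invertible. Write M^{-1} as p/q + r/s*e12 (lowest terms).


M = 1 + 3*e12, where e12^2 = -1.
Since M commutes with its reverse ~M = a - b*e12, M * ~M = a^2 - b^2*e12^2 = a^2 + b^2.
So M^{-1} = ~M / (a^2 + b^2) = (a - b*e12)/(a^2 + b^2).
a^2 + b^2 = 1 + 9 = 10
Scalar part = 1/10 = 1/10
Bivector coeff = -3/10 = -3/10
M^{-1} = 1/10 - 3/10*e12


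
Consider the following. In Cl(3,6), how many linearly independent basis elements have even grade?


Even subalgebra dimension = 2^(n-1)
n = 3 + 6 = 9
2^(9 - 1) = 2^8 = 256
Verification: sum of C(9,k) for even k = 1 + 36 + 126 + 84 + 9 = 256
Result = 256


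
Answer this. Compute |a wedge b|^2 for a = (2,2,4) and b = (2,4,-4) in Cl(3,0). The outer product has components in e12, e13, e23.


a wedge b = (a1*b2 - a2*b1)*e12 + (a1*b3 - a3*b1)*e13 + (a2*b3 - a3*b2)*e23
e12 coeff: 2*4 - 2*2 = 8 - 4 = 4
e13 coeff: 2*(-4) - 4*2 = -8 - 8 = -16
e23 coeff: 2*(-4) - 4*4 = -8 - 16 = -24
|a wedge b|^2 = 4^2 + (-16)^2 + (-24)^2
= 16 + 256 + 576
= 848


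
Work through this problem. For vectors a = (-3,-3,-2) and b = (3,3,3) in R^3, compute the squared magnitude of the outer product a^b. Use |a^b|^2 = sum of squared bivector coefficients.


a wedge b = (a1*b2 - a2*b1)*e12 + (a1*b3 - a3*b1)*e13 + (a2*b3 - a3*b2)*e23
e12 coeff: (-3)*3 - (-3)*3 = -9 - (-9) = 0
e13 coeff: (-3)*3 - (-2)*3 = -9 - (-6) = -3
e23 coeff: (-3)*3 - (-2)*3 = -9 - (-6) = -3
|a wedge b|^2 = 0^2 + (-3)^2 + (-3)^2
= 0 + 9 + 9
= 18


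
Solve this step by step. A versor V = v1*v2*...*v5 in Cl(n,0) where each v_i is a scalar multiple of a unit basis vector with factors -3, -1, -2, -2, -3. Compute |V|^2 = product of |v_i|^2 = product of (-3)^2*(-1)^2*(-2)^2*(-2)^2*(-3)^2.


Each vector v_i has |v_i|^2 = s_i^2
Squared scales: (-3)^2 = 9, (-1)^2 = 1, (-2)^2 = 4, (-2)^2 = 4, (-3)^2 = 9
|V|^2 = 9 * 1 * 4 * 4 * 9
= 1296


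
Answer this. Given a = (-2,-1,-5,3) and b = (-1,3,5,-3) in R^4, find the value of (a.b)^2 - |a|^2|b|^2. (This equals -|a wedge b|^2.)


a . b = (-2)*(-1) + (-1)*3 + (-5)*5 + 3*(-3)
= 2 + (-3) + (-25) + (-9) = -35
|a|^2 = (-2)^2 + (-1)^2 + (-5)^2 + 3^2 = 39
|b|^2 = (-1)^2 + 3^2 + 5^2 + (-3)^2 = 44
(a.b)^2 = (-35)^2 = 1225
|a|^2 * |b|^2 = 39 * 44 = 1716
Result = 1225 - 1716 = -491


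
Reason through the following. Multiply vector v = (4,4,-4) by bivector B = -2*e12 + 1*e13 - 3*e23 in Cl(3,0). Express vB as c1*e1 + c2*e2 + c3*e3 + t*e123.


vB has grade-1 (vector) and grade-3 (trivector) parts: vB = (v _| B) + (v ^ B).
Vector part <vB>_1:
  e1: -v2*b12 - v3*b13 = -(4)*(-2) - (-4)*(1) = 12
  e2: v1*b12 - v3*b23 = (4)*(-2) - (-4)*(-3) = -20
  e3: v1*b13 + v2*b23 = (4)*(1) + (4)*(-3) = -8
Trivector part <vB>_3:
  e123: v1*b23 - v2*b13 + v3*b12 = (4)*(-3) - (4)*(1) + (-4)*(-2) = -8
vB = 12*e1 - 20*e2 - 8*e3 - 8*e123


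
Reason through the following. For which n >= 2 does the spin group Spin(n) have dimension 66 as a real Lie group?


dim Spin(n) = dim so(n) = n(n-1)/2.
Solve n(n-1)/2 = 66, i.e. n^2 - n - 132 = 0.
Discriminant = 1 + 8*66 = 529
n = (1 + sqrt(529))/2 = (1 + 23)/2 = 12


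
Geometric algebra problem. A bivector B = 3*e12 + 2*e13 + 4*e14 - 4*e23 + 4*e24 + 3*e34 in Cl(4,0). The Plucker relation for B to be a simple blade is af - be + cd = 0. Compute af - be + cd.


Plucker relation: af - be + cd
a*f = 3*3 = 9
b*e = 2*4 = 8
c*d = 4*(-4) = -16
af - be + cd = 9 - 8 + (-16)
= -15


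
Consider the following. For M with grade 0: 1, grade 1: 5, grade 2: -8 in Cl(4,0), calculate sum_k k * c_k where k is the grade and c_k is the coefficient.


Grade-weighted sum = sum of grade_k * coefficient_k
0*1 = 0
1*5 = 5
2*(-8) = -16
Total = 0 + 5 + (-16) = -11


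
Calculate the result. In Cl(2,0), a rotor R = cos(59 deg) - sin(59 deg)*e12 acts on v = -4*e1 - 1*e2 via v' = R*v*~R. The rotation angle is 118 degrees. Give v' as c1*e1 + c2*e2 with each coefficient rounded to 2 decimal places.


Rotor R = cos(59deg) - sin(59deg)*e12
Rotation angle theta = 2 * 59 = 118 degrees
v' = R*v*~R rotates v by theta.
cos(118deg) = -0.4695, sin(118deg) = 0.8829
v'_1 = -4*cos(118deg) - (-1)*sin(118deg)
= -4*(-0.4695) - (-1)*0.8829
= 2.76
v'_2 = -4*sin(118deg) + (-1)*cos(118deg)
= -4*0.8829 + (-1)*(-0.4695)
= -3.06
v' = 2.76*e1 - 3.06*e2


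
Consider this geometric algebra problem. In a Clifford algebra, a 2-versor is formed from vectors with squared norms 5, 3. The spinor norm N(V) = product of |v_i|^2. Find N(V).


Spinor norm N(V) = |v1|^2 * |v2|^2 * ... * |v2|^2
= 5 * 3
Running product: 5, 15
N(V) = 15


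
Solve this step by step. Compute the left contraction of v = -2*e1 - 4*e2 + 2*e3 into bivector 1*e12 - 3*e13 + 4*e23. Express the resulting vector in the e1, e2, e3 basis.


Left contraction v _| B = <vB>_1 (grade-1 part of the geometric product vB).
Using e1_|e12 = e2, e2_|e12 = -e1, e1_|e13 = e3, e3_|e13 = -e1, e2_|e23 = e3, e3_|e23 = -e2:
e1 coeff: -v2*b12 - v3*b13 = -(-4)*(1) - (2)*(-3) = 10
e2 coeff: v1*b12 - v3*b23 = (-2)*(1) - (2)*(4) = -10
e3 coeff: v1*b13 + v2*b23 = (-2)*(-3) + (-4)*(4) = -10
v _| B = 10*e1 - 10*e2 - 10*e3


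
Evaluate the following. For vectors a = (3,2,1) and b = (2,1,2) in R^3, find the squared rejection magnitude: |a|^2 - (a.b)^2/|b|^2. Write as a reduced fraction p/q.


|a|^2 = 3^2 + 2^2 + 1^2 = 14
|b|^2 = 2^2 + 1^2 + 2^2 = 9
a . b = 3*2 + 2*1 + 1*2 = 10
(a.b)^2 = 10^2 = 100
|rej|^2 = 14 - 100/9
= (126 - 100)/9
= 26/9
In lowest terms: 26/9


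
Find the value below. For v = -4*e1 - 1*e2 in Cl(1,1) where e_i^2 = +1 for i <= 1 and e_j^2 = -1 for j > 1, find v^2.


v^2 = sum of c_i^2 * e_i^2
Positive signature terms (e_i^2 = +1): (-4)^2 = 16
Negative signature terms (e_j^2 = -1): (-1)^2 = 1
v^2 = 16 - 1 = 15


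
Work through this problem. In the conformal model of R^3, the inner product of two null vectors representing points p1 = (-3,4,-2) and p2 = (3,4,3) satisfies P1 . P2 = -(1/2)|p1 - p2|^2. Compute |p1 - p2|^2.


p1 - p2 = (-6, 0, -5)
|p1 - p2|^2 = (-6)^2 + 0^2 + (-5)^2
= 36 + 0 + 25
= 61


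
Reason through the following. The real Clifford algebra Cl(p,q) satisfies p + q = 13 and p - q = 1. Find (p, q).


We need p + q = 13 and p - q = 1.
Adding: 2p = 13 + 1 = 14, so p = 7.
Then q = 13 - 7 = 6.
(p, q) = (7, 6)


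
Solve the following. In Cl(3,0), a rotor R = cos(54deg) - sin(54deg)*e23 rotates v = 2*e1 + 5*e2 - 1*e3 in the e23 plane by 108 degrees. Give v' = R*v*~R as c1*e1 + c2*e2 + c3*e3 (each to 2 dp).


Rotor R = cos(54deg) - sin(54deg)*e23
Rotation angle theta = 2 * 54 = 108 degrees in the e23 plane (e2 -> e3).
The component perpendicular to the plane (e1) is invariant: v'_1 = v1 = 2.00
cos(108deg) = -0.3090, sin(108deg) = 0.9511
v'_2 = v2*cos(theta) - v3*sin(theta) = 5*(-0.3090) - (-1)*0.9511 = -0.59
v'_3 = v2*sin(theta) + v3*cos(theta) = 5*0.9511 + (-1)*(-0.3090) = 5.06
v' = 2.00*e1 - 0.59*e2 + 5.06*e3


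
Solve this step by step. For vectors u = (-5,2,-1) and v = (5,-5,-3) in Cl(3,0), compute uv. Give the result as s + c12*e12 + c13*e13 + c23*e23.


In Cl(3,0): e_i^2 = 1, e_ie_j = -e_je_i for i != j.
Scalar part = u . v = (-5)*5 + 2*(-5) + (-1)*(-3)
= -25 + (-10) + 3 = -32
e12 coeff = (-5)*(-5) - 2*5 = 25 - 10 = 15
e13 coeff = (-5)*(-3) - (-1)*5 = 15 - (-5) = 20
e23 coeff = 2*(-3) - (-1)*(-5) = -6 - 5 = -11
uv = -32 + 15*e12 + 20*e13 - 11*e23


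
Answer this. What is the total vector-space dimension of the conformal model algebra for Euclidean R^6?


The conformal model of R^6 uses Cl(7,1): the 6 Euclidean generators plus two extra orthogonal generators e+ (e+^2 = +1) and e- (e-^2 = -1), from which the null vectors e0, einf are built.
Number of generators m = 6 + 2 = 8.
dim Cl(p,q) = 2^m = 2^8 = 256


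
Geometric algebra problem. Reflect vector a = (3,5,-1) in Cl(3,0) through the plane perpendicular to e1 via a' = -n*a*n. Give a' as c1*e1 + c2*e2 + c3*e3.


Reflection formula: a' = -n*a*n, with n = e1 (unit vector, n^2 = 1).
For reflection through hyperplane perp to e1:
The component along e1 flips sign, others stay.
a = (3, 5, -1)
a' = (-3, 5, -1)
a' = -3*e1 + 5*e2 - 1*e3


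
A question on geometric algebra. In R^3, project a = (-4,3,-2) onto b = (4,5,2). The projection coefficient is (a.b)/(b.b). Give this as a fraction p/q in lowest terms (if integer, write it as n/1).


Projection coefficient = (a . b) / (b . b)
a . b = (-4)*4 + 3*5 + (-2)*2
= -16 + 15 + (-4) = -5
b . b = 4^2 + 5^2 + 2^2
= 16 + 25 + 4 = 45
Coefficient = -5/45
In lowest terms: -1/9


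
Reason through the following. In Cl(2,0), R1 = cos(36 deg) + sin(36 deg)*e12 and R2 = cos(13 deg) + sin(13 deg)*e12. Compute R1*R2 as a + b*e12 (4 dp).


Same-plane rotors commute and their half-angles add:
R1*R2 = cos(a1 + a2) + sin(a1 + a2)*e12.
a1 + a2 = 36 + 13 = 49 deg
cos(49 deg) = 0.6561
sin(49 deg) = 0.7547
R1*R2 = 0.6561 + 0.7547*e12


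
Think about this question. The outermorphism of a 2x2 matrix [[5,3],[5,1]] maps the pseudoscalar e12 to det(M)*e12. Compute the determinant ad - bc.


The outermorphism of a linear map f sends e1^e2 to f(e1)^f(e2).
f(e1) = 5*e1 + 5*e2
f(e2) = 3*e1 + 1*e2
f(e1) ^ f(e2) = (5*e1 + 5*e2) ^ (3*e1 + 1*e2)
= 5*1*e12 + 5*3*e21
= (5 - 15)*e12
= -10*e12
Coefficient = -10


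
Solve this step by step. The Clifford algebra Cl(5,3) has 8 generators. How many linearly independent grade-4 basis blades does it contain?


Number of grade-k basis blades in Cl(p,q) with n = p + q is C(n, k).
n = 5 + 3 = 8
C(8, 4) = 8! / (4! * 4!)
= 40320 / (24 * 24)
= 70


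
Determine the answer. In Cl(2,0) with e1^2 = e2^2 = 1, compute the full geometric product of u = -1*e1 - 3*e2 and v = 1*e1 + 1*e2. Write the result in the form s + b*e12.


Expand: (-1*e1 - 3*e2)(1*e1 + 1*e2)
= (-1)*1*e1e1 + (-1)*1*e1e2 + (-3)*1*e2e1 + (-3)*1*e2e2
Using e1^2 = e2^2 = 1, e2e1 = -e1e2:
Scalar part s = (-1)*1 + (-3)*1 = -1 + (-3) = -4
Bivector part b = (-1)*1 - (-3)*1 = -1 - (-3) = 2
uv = -4 + 2*e12


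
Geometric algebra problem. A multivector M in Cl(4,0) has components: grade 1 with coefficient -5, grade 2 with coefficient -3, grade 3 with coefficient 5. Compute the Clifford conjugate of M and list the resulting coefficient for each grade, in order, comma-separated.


Clifford conjugate sign for grade k: (-1)^(k(k+1)/2)
Grade 1: (-1)^(1*2/2) = (-1)^1 = -1, coeff -5 -> 5
Grade 2: (-1)^(2*3/2) = (-1)^3 = -1, coeff -3 -> 3
Grade 3: (-1)^(3*4/2) = (-1)^6 = 1, coeff 5 -> 5
Conjugated coefficients: 5, 3, 5


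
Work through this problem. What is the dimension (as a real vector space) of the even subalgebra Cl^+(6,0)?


Even subalgebra dimension = 2^(n-1)
n = 6 + 0 = 6
2^(6 - 1) = 2^5 = 32
Verification: sum of C(6,k) for even k = 1 + 15 + 15 + 1 = 32
Result = 32


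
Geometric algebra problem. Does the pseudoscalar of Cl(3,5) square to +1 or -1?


The pseudoscalar I = e1...e_n (product of all n generators) of Cl(p,q) satisfies I^2 = (-1)^(q + n(n-1)/2).
p = 3, q = 5, n = p + q = 8
n(n-1)/2 = 8 * 7 / 2 = 28
Exponent = q + n(n-1)/2 = 5 + 28 = 33
I^2 = (-1)^33 = -1


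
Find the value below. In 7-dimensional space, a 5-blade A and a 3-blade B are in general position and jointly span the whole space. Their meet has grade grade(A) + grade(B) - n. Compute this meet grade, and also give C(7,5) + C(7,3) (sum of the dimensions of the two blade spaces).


Meet grade = grade(A) + grade(B) - n
= 5 + 3 - 7 = 1
C(7,5) = 21
C(7,3) = 35
dim_A + dim_B = 21 + 35 = 56


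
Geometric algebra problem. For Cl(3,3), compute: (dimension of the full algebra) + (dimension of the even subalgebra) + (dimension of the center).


n = 3 + 3 = 6
Total dim = 2^6 = 64
Even subalgebra dim = 2^5 = 32
n is even, so center dim = 1
Sum = 64 + 32 + 1 = 97


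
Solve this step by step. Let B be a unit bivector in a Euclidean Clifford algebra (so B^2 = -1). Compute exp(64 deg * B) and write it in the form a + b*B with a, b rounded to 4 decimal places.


For a unit bivector B with B^2 = -1, the exponential series gives
e^(theta*B) = cos(theta) + sin(theta)*B (the GA analogue of Euler's formula).
theta = 64 degrees = 1.117011 rad
cos(64 deg) = 0.4384
sin(64 deg) = 0.8988
exp(theta*B) = 0.4384 + 0.8988*B


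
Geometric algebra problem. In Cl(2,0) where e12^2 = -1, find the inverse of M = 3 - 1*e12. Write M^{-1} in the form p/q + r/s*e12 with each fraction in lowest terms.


M = 3 - 1*e12, where e12^2 = -1.
Since M commutes with its reverse ~M = a - b*e12, M * ~M = a^2 - b^2*e12^2 = a^2 + b^2.
So M^{-1} = ~M / (a^2 + b^2) = (a - b*e12)/(a^2 + b^2).
a^2 + b^2 = 9 + 1 = 10
Scalar part = 3/10 = 3/10
Bivector coeff = 1/10 = 1/10
M^{-1} = 3/10 + 1/10*e12


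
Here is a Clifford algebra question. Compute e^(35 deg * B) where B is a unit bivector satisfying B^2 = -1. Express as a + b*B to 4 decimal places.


For a unit bivector B with B^2 = -1, the exponential series gives
e^(theta*B) = cos(theta) + sin(theta)*B (the GA analogue of Euler's formula).
theta = 35 degrees = 0.610865 rad
cos(35 deg) = 0.8192
sin(35 deg) = 0.5736
exp(theta*B) = 0.8192 + 0.5736*B


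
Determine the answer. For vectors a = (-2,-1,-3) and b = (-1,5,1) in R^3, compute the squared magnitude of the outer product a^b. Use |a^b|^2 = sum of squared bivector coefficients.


a wedge b = (a1*b2 - a2*b1)*e12 + (a1*b3 - a3*b1)*e13 + (a2*b3 - a3*b2)*e23
e12 coeff: (-2)*5 - (-1)*(-1) = -10 - 1 = -11
e13 coeff: (-2)*1 - (-3)*(-1) = -2 - 3 = -5
e23 coeff: (-1)*1 - (-3)*5 = -1 - (-15) = 14
|a wedge b|^2 = (-11)^2 + (-5)^2 + 14^2
= 121 + 25 + 196
= 342


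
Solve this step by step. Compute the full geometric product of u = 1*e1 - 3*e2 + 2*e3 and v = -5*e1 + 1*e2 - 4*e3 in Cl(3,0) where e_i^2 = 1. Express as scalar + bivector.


In Cl(3,0): e_i^2 = 1, e_ie_j = -e_je_i for i != j.
Scalar part = u . v = 1*(-5) + (-3)*1 + 2*(-4)
= -5 + (-3) + (-8) = -16
e12 coeff = 1*1 - (-3)*(-5) = 1 - 15 = -14
e13 coeff = 1*(-4) - 2*(-5) = -4 - (-10) = 6
e23 coeff = (-3)*(-4) - 2*1 = 12 - 2 = 10
uv = -16 - 14*e12 + 6*e13 + 10*e23


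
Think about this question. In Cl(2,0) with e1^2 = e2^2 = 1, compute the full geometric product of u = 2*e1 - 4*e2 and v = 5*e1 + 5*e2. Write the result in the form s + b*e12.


Expand: (2*e1 - 4*e2)(5*e1 + 5*e2)
= 2*5*e1e1 + 2*5*e1e2 + (-4)*5*e2e1 + (-4)*5*e2e2
Using e1^2 = e2^2 = 1, e2e1 = -e1e2:
Scalar part s = 2*5 + (-4)*5 = 10 + (-20) = -10
Bivector part b = 2*5 - (-4)*5 = 10 - (-20) = 30
uv = -10 + 30*e12


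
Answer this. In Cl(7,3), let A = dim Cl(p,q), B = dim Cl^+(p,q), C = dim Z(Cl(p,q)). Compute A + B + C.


n = 7 + 3 = 10
Total dim = 2^10 = 1024
Even subalgebra dim = 2^9 = 512
n is even, so center dim = 1
Sum = 1024 + 512 + 1 = 1537


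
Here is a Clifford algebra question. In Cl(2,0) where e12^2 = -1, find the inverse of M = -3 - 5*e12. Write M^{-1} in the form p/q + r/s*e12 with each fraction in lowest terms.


M = -3 - 5*e12, where e12^2 = -1.
Since M commutes with its reverse ~M = a - b*e12, M * ~M = a^2 - b^2*e12^2 = a^2 + b^2.
So M^{-1} = ~M / (a^2 + b^2) = (a - b*e12)/(a^2 + b^2).
a^2 + b^2 = 9 + 25 = 34
Scalar part = -3/34 = -3/34
Bivector coeff = 5/34 = 5/34
M^{-1} = -3/34 + 5/34*e12


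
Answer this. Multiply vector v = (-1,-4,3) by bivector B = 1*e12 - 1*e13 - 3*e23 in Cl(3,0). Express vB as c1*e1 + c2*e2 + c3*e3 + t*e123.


vB has grade-1 (vector) and grade-3 (trivector) parts: vB = (v _| B) + (v ^ B).
Vector part <vB>_1:
  e1: -v2*b12 - v3*b13 = -(-4)*(1) - (3)*(-1) = 7
  e2: v1*b12 - v3*b23 = (-1)*(1) - (3)*(-3) = 8
  e3: v1*b13 + v2*b23 = (-1)*(-1) + (-4)*(-3) = 13
Trivector part <vB>_3:
  e123: v1*b23 - v2*b13 + v3*b12 = (-1)*(-3) - (-4)*(-1) + (3)*(1) = 2
vB = 7*e1 + 8*e2 + 13*e3 + 2*e123


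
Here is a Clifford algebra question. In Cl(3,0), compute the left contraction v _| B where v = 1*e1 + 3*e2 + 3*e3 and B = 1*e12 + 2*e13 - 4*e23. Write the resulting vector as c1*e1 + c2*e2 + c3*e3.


Left contraction v _| B = <vB>_1 (grade-1 part of the geometric product vB).
Using e1_|e12 = e2, e2_|e12 = -e1, e1_|e13 = e3, e3_|e13 = -e1, e2_|e23 = e3, e3_|e23 = -e2:
e1 coeff: -v2*b12 - v3*b13 = -(3)*(1) - (3)*(2) = -9
e2 coeff: v1*b12 - v3*b23 = (1)*(1) - (3)*(-4) = 13
e3 coeff: v1*b13 + v2*b23 = (1)*(2) + (3)*(-4) = -10
v _| B = -9*e1 + 13*e2 - 10*e3


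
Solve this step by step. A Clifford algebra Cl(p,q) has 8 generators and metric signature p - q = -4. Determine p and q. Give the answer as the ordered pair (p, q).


We need p + q = 8 and p - q = -4.
Adding: 2p = 8 + (-4) = 4, so p = 2.
Then q = 8 - 2 = 6.
(p, q) = (2, 6)


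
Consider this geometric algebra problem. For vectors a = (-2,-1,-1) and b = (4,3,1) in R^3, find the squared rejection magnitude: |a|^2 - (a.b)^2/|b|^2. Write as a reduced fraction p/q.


|a|^2 = (-2)^2 + (-1)^2 + (-1)^2 = 6
|b|^2 = 4^2 + 3^2 + 1^2 = 26
a . b = (-2)*4 + (-1)*3 + (-1)*1 = -12
(a.b)^2 = (-12)^2 = 144
|rej|^2 = 6 - 144/26
= (156 - 144)/26
= 12/26
In lowest terms: 6/13


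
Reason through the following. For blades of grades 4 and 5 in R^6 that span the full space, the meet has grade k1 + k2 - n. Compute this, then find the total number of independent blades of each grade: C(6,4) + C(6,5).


Meet grade = grade(A) + grade(B) - n
= 4 + 5 - 6 = 3
C(6,4) = 15
C(6,5) = 6
dim_A + dim_B = 15 + 6 = 21


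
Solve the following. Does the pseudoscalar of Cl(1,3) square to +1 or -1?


The pseudoscalar I = e1...e_n (product of all n generators) of Cl(p,q) satisfies I^2 = (-1)^(q + n(n-1)/2).
p = 1, q = 3, n = p + q = 4
n(n-1)/2 = 4 * 3 / 2 = 6
Exponent = q + n(n-1)/2 = 3 + 6 = 9
I^2 = (-1)^9 = -1


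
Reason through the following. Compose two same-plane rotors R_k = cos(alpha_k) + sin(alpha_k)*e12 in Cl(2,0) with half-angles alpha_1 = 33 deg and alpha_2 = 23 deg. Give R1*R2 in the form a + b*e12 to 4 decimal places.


Same-plane rotors commute and their half-angles add:
R1*R2 = cos(a1 + a2) + sin(a1 + a2)*e12.
a1 + a2 = 33 + 23 = 56 deg
cos(56 deg) = 0.5592
sin(56 deg) = 0.8290
R1*R2 = 0.5592 + 0.8290*e12


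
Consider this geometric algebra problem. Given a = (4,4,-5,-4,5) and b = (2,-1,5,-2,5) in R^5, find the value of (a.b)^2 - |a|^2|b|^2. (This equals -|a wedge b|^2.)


a . b = 4*2 + 4*(-1) + (-5)*5 + (-4)*(-2) + 5*5
= 8 + (-4) + (-25) + 8 + 25 = 12
|a|^2 = 4^2 + 4^2 + (-5)^2 + (-4)^2 + 5^2 = 98
|b|^2 = 2^2 + (-1)^2 + 5^2 + (-2)^2 + 5^2 = 59
(a.b)^2 = 12^2 = 144
|a|^2 * |b|^2 = 98 * 59 = 5782
Result = 144 - 5782 = -5638


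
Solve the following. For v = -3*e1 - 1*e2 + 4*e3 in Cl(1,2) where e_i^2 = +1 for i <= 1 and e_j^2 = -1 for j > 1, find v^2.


v^2 = sum of c_i^2 * e_i^2
Positive signature terms (e_i^2 = +1): (-3)^2 = 9
Negative signature terms (e_j^2 = -1): (-1)^2 + 4^2 = 17
v^2 = 9 - 17 = -8


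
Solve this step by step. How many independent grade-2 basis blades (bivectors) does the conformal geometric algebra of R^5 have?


The conformal model of R^5 uses Cl(6,1) with m = 5 + 2 = 7 generators.
Number of grade-2 blades = C(m, 2) = C(7, 2)
= 7*6/2 = 21


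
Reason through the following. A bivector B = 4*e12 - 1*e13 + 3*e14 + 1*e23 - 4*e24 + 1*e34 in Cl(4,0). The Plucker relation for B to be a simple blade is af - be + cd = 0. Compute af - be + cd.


Plucker relation: af - be + cd
a*f = 4*1 = 4
b*e = (-1)*(-4) = 4
c*d = 3*1 = 3
af - be + cd = 4 - 4 + 3
= 3


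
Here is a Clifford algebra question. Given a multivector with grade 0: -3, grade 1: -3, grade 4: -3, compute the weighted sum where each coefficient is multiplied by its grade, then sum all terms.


Grade-weighted sum = sum of grade_k * coefficient_k
0*(-3) = 0
1*(-3) = -3
4*(-3) = -12
Total = 0 + (-3) + (-12) = -15


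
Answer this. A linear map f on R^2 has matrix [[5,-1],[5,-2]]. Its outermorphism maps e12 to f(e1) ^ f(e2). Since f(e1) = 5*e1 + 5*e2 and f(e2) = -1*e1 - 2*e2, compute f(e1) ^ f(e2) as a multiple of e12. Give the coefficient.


The outermorphism of a linear map f sends e1^e2 to f(e1)^f(e2).
f(e1) = 5*e1 + 5*e2
f(e2) = -1*e1 - 2*e2
f(e1) ^ f(e2) = (5*e1 + 5*e2) ^ (-1*e1 - 2*e2)
= 5*(-2)*e12 + 5*(-1)*e21
= (-10 - (-5))*e12
= -5*e12
Coefficient = -5


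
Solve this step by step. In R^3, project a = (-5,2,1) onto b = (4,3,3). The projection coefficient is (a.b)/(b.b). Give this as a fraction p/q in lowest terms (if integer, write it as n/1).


Projection coefficient = (a . b) / (b . b)
a . b = (-5)*4 + 2*3 + 1*3
= -20 + 6 + 3 = -11
b . b = 4^2 + 3^2 + 3^2
= 16 + 9 + 9 = 34
Coefficient = -11/34
In lowest terms: -11/34


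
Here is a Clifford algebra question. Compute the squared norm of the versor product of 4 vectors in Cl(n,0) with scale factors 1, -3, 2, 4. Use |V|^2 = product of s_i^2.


Each vector v_i has |v_i|^2 = s_i^2
Squared scales: 1^2 = 1, (-3)^2 = 9, 2^2 = 4, 4^2 = 16
|V|^2 = 1 * 9 * 4 * 16
= 576


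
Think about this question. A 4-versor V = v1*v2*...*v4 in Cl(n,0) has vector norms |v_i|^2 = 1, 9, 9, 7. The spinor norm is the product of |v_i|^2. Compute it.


Spinor norm N(V) = |v1|^2 * |v2|^2 * ... * |v4|^2
= 1 * 9 * 9 * 7
Running product: 1, 9, 81, 567
N(V) = 567


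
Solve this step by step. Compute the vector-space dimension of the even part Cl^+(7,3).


Even subalgebra dimension = 2^(n-1)
n = 7 + 3 = 10
2^(10 - 1) = 2^9 = 512
Verification: sum of C(10,k) for even k = 1 + 45 + 210 + 210 + 45 + 1 = 512
Result = 512


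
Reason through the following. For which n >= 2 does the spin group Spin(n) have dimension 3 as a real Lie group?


dim Spin(n) = dim so(n) = n(n-1)/2.
Solve n(n-1)/2 = 3, i.e. n^2 - n - 6 = 0.
Discriminant = 1 + 8*3 = 25
n = (1 + sqrt(25))/2 = (1 + 5)/2 = 3


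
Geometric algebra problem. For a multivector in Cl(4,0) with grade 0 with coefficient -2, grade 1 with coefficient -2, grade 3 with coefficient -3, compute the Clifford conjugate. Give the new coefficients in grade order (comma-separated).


Clifford conjugate sign for grade k: (-1)^(k(k+1)/2)
Grade 0: (-1)^(0*1/2) = (-1)^0 = 1, coeff -2 -> -2
Grade 1: (-1)^(1*2/2) = (-1)^1 = -1, coeff -2 -> 2
Grade 3: (-1)^(3*4/2) = (-1)^6 = 1, coeff -3 -> -3
Conjugated coefficients: -2, 2, -3


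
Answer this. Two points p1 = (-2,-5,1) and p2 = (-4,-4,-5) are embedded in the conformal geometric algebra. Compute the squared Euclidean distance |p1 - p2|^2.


p1 - p2 = (2, -1, 6)
|p1 - p2|^2 = 2^2 + (-1)^2 + 6^2
= 4 + 1 + 36
= 41


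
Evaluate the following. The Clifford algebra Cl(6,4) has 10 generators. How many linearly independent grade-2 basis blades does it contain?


Number of grade-k basis blades in Cl(p,q) with n = p + q is C(n, k).
n = 6 + 4 = 10
C(10, 2) = 10! / (2! * 8!)
= 3628800 / (2 * 40320)
= 45


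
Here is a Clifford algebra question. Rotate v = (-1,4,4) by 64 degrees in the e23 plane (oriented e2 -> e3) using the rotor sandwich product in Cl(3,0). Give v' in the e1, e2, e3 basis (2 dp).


Rotor R = cos(32deg) - sin(32deg)*e23
Rotation angle theta = 2 * 32 = 64 degrees in the e23 plane (e2 -> e3).
The component perpendicular to the plane (e1) is invariant: v'_1 = v1 = -1.00
cos(64deg) = 0.4384, sin(64deg) = 0.8988
v'_2 = v2*cos(theta) - v3*sin(theta) = 4*0.4384 - 4*0.8988 = -1.84
v'_3 = v2*sin(theta) + v3*cos(theta) = 4*0.8988 + 4*0.4384 = 5.35
v' = -1.00*e1 - 1.84*e2 + 5.35*e3


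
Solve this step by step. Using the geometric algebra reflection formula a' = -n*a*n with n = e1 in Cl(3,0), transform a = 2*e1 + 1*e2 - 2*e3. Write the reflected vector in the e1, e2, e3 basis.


Reflection formula: a' = -n*a*n, with n = e1 (unit vector, n^2 = 1).
For reflection through hyperplane perp to e1:
The component along e1 flips sign, others stay.
a = (2, 1, -2)
a' = (-2, 1, -2)
a' = -2*e1 + 1*e2 - 2*e3


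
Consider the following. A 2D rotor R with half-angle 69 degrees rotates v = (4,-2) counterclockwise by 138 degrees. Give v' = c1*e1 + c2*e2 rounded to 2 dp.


Rotor R = cos(69deg) - sin(69deg)*e12
Rotation angle theta = 2 * 69 = 138 degrees
v' = R*v*~R rotates v by theta.
cos(138deg) = -0.7431, sin(138deg) = 0.6691
v'_1 = 4*cos(138deg) - (-2)*sin(138deg)
= 4*(-0.7431) - (-2)*0.6691
= -1.63
v'_2 = 4*sin(138deg) + (-2)*cos(138deg)
= 4*0.6691 + (-2)*(-0.7431)
= 4.16
v' = -1.63*e1 + 4.16*e2


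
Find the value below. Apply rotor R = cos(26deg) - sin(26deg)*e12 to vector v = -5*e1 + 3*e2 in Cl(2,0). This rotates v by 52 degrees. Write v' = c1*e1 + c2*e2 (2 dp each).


Rotor R = cos(26deg) - sin(26deg)*e12
Rotation angle theta = 2 * 26 = 52 degrees
v' = R*v*~R rotates v by theta.
cos(52deg) = 0.6157, sin(52deg) = 0.7880
v'_1 = -5*cos(52deg) - 3*sin(52deg)
= -5*0.6157 - 3*0.7880
= -5.44
v'_2 = -5*sin(52deg) + 3*cos(52deg)
= -5*0.7880 + 3*0.6157
= -2.09
v' = -5.44*e1 - 2.09*e2


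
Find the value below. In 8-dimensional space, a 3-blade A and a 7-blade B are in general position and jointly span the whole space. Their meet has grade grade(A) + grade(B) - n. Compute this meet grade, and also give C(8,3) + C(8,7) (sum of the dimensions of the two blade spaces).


Meet grade = grade(A) + grade(B) - n
= 3 + 7 - 8 = 2
C(8,3) = 56
C(8,7) = 8
dim_A + dim_B = 56 + 8 = 64


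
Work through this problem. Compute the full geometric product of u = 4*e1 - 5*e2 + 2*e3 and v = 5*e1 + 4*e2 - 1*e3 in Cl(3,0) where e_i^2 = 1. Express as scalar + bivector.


In Cl(3,0): e_i^2 = 1, e_ie_j = -e_je_i for i != j.
Scalar part = u . v = 4*5 + (-5)*4 + 2*(-1)
= 20 + (-20) + (-2) = -2
e12 coeff = 4*4 - (-5)*5 = 16 - (-25) = 41
e13 coeff = 4*(-1) - 2*5 = -4 - 10 = -14
e23 coeff = (-5)*(-1) - 2*4 = 5 - 8 = -3
uv = -2 + 41*e12 - 14*e13 - 3*e23


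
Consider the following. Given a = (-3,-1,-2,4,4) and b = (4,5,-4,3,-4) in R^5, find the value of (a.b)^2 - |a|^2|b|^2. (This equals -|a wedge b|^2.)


a . b = (-3)*4 + (-1)*5 + (-2)*(-4) + 4*3 + 4*(-4)
= -12 + (-5) + 8 + 12 + (-16) = -13
|a|^2 = (-3)^2 + (-1)^2 + (-2)^2 + 4^2 + 4^2 = 46
|b|^2 = 4^2 + 5^2 + (-4)^2 + 3^2 + (-4)^2 = 82
(a.b)^2 = (-13)^2 = 169
|a|^2 * |b|^2 = 46 * 82 = 3772
Result = 169 - 3772 = -3603


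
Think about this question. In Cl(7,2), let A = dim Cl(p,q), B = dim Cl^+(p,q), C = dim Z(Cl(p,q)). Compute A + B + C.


n = 7 + 2 = 9
Total dim = 2^9 = 512
Even subalgebra dim = 2^8 = 256
n is odd, so center dim = 2
Sum = 512 + 256 + 2 = 770


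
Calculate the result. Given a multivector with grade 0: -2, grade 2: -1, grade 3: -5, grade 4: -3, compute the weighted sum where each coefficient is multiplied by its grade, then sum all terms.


Grade-weighted sum = sum of grade_k * coefficient_k
0*(-2) = 0
2*(-1) = -2
3*(-5) = -15
4*(-3) = -12
Total = 0 + (-2) + (-15) + (-12) = -29


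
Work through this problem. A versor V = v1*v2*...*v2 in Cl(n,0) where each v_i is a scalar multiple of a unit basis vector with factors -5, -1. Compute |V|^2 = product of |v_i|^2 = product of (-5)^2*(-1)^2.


Each vector v_i has |v_i|^2 = s_i^2
Squared scales: (-5)^2 = 25, (-1)^2 = 1
|V|^2 = 25 * 1
= 25


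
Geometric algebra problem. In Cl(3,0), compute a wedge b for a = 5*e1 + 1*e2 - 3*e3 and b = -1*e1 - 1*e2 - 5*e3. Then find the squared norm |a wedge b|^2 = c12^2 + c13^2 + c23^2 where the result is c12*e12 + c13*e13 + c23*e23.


a wedge b = (a1*b2 - a2*b1)*e12 + (a1*b3 - a3*b1)*e13 + (a2*b3 - a3*b2)*e23
e12 coeff: 5*(-1) - 1*(-1) = -5 - (-1) = -4
e13 coeff: 5*(-5) - (-3)*(-1) = -25 - 3 = -28
e23 coeff: 1*(-5) - (-3)*(-1) = -5 - 3 = -8
|a wedge b|^2 = (-4)^2 + (-28)^2 + (-8)^2
= 16 + 784 + 64
= 864


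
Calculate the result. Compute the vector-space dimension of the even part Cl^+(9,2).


Even subalgebra dimension = 2^(n-1)
n = 9 + 2 = 11
2^(11 - 1) = 2^10 = 1024
Verification: sum of C(11,k) for even k = 1 + 55 + 330 + 462 + 165 + 11 = 1024
Result = 1024


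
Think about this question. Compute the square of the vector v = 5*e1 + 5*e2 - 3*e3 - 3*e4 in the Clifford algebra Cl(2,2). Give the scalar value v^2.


v^2 = sum of c_i^2 * e_i^2
Positive signature terms (e_i^2 = +1): 5^2 + 5^2 = 50
Negative signature terms (e_j^2 = -1): (-3)^2 + (-3)^2 = 18
v^2 = 50 - 18 = 32


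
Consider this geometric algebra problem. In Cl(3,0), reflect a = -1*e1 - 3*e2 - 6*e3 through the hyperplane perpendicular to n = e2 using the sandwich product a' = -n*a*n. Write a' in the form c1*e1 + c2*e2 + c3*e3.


Reflection formula: a' = -n*a*n, with n = e2 (unit vector, n^2 = 1).
For reflection through hyperplane perp to e2:
The component along e2 flips sign, others stay.
a = (-1, -3, -6)
a' = (-1, 3, -6)
a' = -1*e1 + 3*e2 - 6*e3


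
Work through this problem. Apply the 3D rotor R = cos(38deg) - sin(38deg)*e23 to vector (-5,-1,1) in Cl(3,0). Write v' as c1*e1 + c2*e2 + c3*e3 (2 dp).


Rotor R = cos(38deg) - sin(38deg)*e23
Rotation angle theta = 2 * 38 = 76 degrees in the e23 plane (e2 -> e3).
The component perpendicular to the plane (e1) is invariant: v'_1 = v1 = -5.00
cos(76deg) = 0.2419, sin(76deg) = 0.9703
v'_2 = v2*cos(theta) - v3*sin(theta) = -1*0.2419 - 1*0.9703 = -1.21
v'_3 = v2*sin(theta) + v3*cos(theta) = -1*0.9703 + 1*0.2419 = -0.73
v' = -5.00*e1 - 1.21*e2 - 0.73*e3


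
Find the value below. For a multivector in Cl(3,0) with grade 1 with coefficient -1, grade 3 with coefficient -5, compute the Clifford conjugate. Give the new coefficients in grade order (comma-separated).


Clifford conjugate sign for grade k: (-1)^(k(k+1)/2)
Grade 1: (-1)^(1*2/2) = (-1)^1 = -1, coeff -1 -> 1
Grade 3: (-1)^(3*4/2) = (-1)^6 = 1, coeff -5 -> -5
Conjugated coefficients: 1, -5


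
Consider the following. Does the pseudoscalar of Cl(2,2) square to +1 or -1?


The pseudoscalar I = e1...e_n (product of all n generators) of Cl(p,q) satisfies I^2 = (-1)^(q + n(n-1)/2).
p = 2, q = 2, n = p + q = 4
n(n-1)/2 = 4 * 3 / 2 = 6
Exponent = q + n(n-1)/2 = 2 + 6 = 8
I^2 = (-1)^8 = +1


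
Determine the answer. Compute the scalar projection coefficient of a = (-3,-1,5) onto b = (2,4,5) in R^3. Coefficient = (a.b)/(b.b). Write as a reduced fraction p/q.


Projection coefficient = (a . b) / (b . b)
a . b = (-3)*2 + (-1)*4 + 5*5
= -6 + (-4) + 25 = 15
b . b = 2^2 + 4^2 + 5^2
= 4 + 16 + 25 = 45
Coefficient = 15/45
In lowest terms: 1/3


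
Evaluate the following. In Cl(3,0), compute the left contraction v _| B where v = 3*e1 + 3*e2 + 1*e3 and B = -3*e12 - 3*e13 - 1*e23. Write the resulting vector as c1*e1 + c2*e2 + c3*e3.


Left contraction v _| B = <vB>_1 (grade-1 part of the geometric product vB).
Using e1_|e12 = e2, e2_|e12 = -e1, e1_|e13 = e3, e3_|e13 = -e1, e2_|e23 = e3, e3_|e23 = -e2:
e1 coeff: -v2*b12 - v3*b13 = -(3)*(-3) - (1)*(-3) = 12
e2 coeff: v1*b12 - v3*b23 = (3)*(-3) - (1)*(-1) = -8
e3 coeff: v1*b13 + v2*b23 = (3)*(-3) + (3)*(-1) = -12
v _| B = 12*e1 - 8*e2 - 12*e3
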